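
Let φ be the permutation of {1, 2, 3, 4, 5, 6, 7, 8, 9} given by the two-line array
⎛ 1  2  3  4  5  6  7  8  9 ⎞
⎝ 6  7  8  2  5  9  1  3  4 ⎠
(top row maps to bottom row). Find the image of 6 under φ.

The entry below 6 in the array is 9, so φ(6) = 9.

9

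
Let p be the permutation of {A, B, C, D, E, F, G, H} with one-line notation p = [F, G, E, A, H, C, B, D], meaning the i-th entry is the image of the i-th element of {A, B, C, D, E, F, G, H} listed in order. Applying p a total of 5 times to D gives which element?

H

Tracing D → A → … returns to D after 6 steps, so D lies in a 6-cycle (A, F, C, E, H, D).
Stepping 5 places around the cycle: D → A → F → C → E → H.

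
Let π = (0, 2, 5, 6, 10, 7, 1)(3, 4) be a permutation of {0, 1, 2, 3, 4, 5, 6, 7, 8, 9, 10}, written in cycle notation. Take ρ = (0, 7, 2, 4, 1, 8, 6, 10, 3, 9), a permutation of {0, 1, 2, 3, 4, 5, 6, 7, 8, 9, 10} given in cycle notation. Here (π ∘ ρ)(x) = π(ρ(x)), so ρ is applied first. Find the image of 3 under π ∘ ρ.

(π ∘ ρ)(3) = π(ρ(3)). ρ(3) = 9, then π(9) = 9. So (π ∘ ρ)(3) = 9.

9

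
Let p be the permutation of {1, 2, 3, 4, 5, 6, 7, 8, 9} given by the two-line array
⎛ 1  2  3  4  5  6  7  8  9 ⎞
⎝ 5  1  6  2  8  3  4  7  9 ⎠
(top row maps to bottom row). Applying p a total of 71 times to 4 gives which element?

7

Tracing 4 → 2 → … returns to 4 after 6 steps, so 4 lies in a 6-cycle (1 5 8 7 4 2).
On a 6-cycle, p^6 is the identity, so p^71 = p^5 there (71 ≡ 5 mod 6).
Stepping 5 places around the cycle: 4 → 2 → 1 → 5 → 8 → 7.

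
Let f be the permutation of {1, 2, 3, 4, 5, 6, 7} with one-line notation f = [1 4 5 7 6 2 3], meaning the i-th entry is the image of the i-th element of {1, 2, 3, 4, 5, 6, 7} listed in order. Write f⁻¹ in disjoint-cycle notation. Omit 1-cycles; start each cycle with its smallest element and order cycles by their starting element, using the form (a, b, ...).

(2, 6, 5, 3, 7, 4)

First write f in disjoint cycles: (2, 4, 7, 3, 5, 6).
The inverse reverses every cycle; in canonical form, f⁻¹ = (2, 6, 5, 3, 7, 4).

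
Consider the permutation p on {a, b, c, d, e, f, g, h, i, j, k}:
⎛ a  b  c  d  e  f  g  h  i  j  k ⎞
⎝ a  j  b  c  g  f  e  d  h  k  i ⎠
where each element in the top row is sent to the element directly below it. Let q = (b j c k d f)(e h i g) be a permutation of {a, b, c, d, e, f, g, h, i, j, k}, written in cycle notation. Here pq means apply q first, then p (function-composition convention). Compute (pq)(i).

e

First apply q: q(i) = g, then p(g) = e. Thus (pq)(i) = e.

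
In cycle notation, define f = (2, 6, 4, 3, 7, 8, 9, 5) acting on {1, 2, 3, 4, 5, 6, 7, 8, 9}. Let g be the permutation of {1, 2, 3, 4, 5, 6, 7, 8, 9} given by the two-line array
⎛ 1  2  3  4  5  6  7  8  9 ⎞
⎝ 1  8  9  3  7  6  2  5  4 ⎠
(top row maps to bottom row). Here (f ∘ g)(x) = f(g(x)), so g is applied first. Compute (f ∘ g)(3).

5

First apply g: g(3) = 9, then f(9) = 5. Thus (f ∘ g)(3) = 5.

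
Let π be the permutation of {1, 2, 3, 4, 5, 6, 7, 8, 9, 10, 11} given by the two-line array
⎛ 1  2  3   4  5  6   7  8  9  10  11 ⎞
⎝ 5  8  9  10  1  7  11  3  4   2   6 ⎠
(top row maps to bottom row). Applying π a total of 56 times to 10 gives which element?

8

Tracing 10 → 2 → … returns to 10 after 6 steps, so 10 lies in a 6-cycle (2, 8, 3, 9, 4, 10).
Powers repeat with period 6 on this cycle, and 56 mod 6 = 2, so π^56(10) = π^2(10).
Stepping 2 places around the cycle: 10 → 2 → 8.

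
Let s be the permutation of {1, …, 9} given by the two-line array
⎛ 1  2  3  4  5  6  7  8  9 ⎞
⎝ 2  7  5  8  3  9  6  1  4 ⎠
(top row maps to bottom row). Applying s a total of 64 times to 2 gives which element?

Tracing 2 → 7 → … returns to 2 after 7 steps, so 2 lies in a 7-cycle (1 2 7 6 9 4 8).
Powers repeat with period 7 on this cycle, and 64 mod 7 = 1, so s^64(2) = s^1(2).
Advancing 1 step from 2: 2 → 7.

7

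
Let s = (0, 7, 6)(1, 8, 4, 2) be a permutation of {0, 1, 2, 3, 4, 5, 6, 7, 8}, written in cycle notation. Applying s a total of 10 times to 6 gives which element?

6 lies in the 3-cycle (0, 7, 6).
Since the cycle has length 3, s^10 acts on it the same as s^1 (10 mod 3 = 1).
Advancing 1 step from 6: 6 → 0.

0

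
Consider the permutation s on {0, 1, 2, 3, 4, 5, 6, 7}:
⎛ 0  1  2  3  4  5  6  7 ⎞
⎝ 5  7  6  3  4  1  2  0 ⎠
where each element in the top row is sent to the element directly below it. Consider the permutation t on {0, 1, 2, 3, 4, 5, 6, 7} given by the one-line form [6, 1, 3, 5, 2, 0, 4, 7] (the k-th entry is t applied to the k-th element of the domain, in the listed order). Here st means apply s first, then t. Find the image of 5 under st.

1

s(5) = 1, then t(1) = 1; composing gives (st)(5) = 1.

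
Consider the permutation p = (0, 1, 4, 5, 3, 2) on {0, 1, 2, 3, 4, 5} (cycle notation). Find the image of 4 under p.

5

Within (0, 1, 4, 5, 3, 2), 4 ↦ 5.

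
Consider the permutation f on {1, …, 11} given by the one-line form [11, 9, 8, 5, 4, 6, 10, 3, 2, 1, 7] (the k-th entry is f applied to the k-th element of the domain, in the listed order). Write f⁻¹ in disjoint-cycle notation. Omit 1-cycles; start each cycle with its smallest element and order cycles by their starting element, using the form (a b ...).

(1 10 7 11)(2 9)(3 8)(4 5)

First write f in disjoint cycles: (1 11 7 10)(2 9)(3 8)(4 5).
The inverse reverses every cycle; in canonical form, f⁻¹ = (1 10 7 11)(2 9)(3 8)(4 5).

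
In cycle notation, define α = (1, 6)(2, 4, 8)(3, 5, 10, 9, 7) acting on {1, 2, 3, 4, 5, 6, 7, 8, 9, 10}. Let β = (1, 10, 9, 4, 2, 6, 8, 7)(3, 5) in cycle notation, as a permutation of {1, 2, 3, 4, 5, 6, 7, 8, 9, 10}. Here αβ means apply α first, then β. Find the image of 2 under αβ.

(αβ)(2) = β(α(2)). α(2) = 4, then β(4) = 2. So (αβ)(2) = 2.

2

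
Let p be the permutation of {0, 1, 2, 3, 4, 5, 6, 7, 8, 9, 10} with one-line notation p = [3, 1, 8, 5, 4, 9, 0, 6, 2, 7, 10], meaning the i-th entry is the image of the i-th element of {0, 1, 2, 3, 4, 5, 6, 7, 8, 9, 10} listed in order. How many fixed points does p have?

The fixed points (elements with p(x) = x) are {1, 4, 10}, so there are 3.

3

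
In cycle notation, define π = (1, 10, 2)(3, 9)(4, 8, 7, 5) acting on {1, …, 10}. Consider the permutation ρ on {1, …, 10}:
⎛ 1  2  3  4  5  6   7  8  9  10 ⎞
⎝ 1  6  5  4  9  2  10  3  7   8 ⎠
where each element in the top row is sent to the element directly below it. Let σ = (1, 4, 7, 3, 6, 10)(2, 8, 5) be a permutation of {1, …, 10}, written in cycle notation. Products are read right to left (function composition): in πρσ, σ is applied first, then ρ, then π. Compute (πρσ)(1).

(πρσ)(1) = π(ρ(σ(1))). σ(1) = 4, then ρ(4) = 4, then π(4) = 8, so the result is 8.

8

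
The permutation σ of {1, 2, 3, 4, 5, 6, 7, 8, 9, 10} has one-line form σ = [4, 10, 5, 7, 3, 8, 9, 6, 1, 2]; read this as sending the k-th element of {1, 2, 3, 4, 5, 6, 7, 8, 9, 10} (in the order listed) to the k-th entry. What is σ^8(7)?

7

Tracing 7 → 9 → … returns to 7 after 4 steps, so 7 lies in a 4-cycle (1, 4, 7, 9).
Since the cycle has length 4, σ^8 acts on it the same as σ^0 (8 mod 4 = 0).
So σ^8(7) = 7.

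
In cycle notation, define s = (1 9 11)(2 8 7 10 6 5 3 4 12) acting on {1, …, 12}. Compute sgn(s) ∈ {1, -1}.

The cycle lengths are 9, 3.
A cycle is odd iff its length is even; s has 0 even-length cycles, so sgn(s) = (−1)^0 and s is even.

1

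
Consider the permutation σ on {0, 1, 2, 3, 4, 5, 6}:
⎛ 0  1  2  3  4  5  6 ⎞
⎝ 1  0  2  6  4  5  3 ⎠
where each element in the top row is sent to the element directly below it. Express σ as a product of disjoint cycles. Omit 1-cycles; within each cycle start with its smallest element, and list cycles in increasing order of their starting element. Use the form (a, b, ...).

Iterating σ from 0 gives 0 → 1 → 0; that is the 2-cycle (0, 1).
Repeating from the next unused element and collecting all non-trivial cycles gives (0, 1)(3, 6).

(0, 1)(3, 6)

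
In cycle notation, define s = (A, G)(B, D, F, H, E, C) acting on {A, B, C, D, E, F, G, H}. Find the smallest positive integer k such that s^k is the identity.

The cycle type of s is (6, 2).
The order is lcm(6, 2) = 6.

6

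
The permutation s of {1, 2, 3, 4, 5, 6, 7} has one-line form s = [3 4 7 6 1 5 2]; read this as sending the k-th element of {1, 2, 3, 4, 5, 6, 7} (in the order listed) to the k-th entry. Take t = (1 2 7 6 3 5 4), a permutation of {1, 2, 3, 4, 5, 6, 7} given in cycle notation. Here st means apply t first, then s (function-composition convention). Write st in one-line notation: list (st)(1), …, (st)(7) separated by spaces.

(st)(x) = s(t(x)). Computing each image: s(t(1)) = s(2) = 4, s(t(2)) = s(7) = 2, s(t(3)) = s(5) = 1, s(t(4)) = s(1) = 3, s(t(5)) = s(4) = 6, s(t(6)) = s(3) = 7, s(t(7)) = s(6) = 5.
Hence st = [4 2 1 3 6 7 5].

4 2 1 3 6 7 5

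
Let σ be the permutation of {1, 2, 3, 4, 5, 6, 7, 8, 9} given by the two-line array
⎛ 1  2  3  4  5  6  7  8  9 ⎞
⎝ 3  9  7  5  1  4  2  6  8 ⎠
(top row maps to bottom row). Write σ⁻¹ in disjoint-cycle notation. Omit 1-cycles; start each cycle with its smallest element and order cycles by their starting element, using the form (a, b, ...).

(1, 5, 4, 6, 8, 9, 2, 7, 3)

First write σ in disjoint cycles: (1, 3, 7, 2, 9, 8, 6, 4, 5).
The inverse reverses every cycle; in canonical form, σ⁻¹ = (1, 5, 4, 6, 8, 9, 2, 7, 3).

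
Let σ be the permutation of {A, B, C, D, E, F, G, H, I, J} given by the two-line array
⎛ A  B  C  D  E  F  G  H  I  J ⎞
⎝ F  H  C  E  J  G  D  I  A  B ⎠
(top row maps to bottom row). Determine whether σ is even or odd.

In disjoint-cycle form the cycle lengths are 9, 1.
A cycle of length ℓ contributes ℓ−1 transpositions, so σ is a product of 8 transpositions — even.

even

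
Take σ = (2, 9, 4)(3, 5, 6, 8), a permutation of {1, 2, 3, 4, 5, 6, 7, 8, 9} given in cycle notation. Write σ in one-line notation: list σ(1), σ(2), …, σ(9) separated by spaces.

Image by image: 1→1, 2→9, 3→5, 4→2, 5→6, 6→8, 7→7, 8→3, 9→4.
So the one-line form is 1 9 5 2 6 8 7 3 4.

1 9 5 2 6 8 7 3 4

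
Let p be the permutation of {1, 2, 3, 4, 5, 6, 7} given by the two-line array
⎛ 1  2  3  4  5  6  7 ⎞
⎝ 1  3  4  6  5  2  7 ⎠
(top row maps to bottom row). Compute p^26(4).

2

Tracing 4 → 6 → … returns to 4 after 4 steps, so 4 lies in a 4-cycle (2 3 4 6).
Since the cycle has length 4, p^26 acts on it the same as p^2 (26 mod 4 = 2).
Advancing 2 steps from 4: 4 → 6 → 2.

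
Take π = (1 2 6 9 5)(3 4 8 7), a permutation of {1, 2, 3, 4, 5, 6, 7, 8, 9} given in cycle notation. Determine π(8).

In the cycle (3 4 8 7), 8 is followed by 7, so π(8) = 7.

7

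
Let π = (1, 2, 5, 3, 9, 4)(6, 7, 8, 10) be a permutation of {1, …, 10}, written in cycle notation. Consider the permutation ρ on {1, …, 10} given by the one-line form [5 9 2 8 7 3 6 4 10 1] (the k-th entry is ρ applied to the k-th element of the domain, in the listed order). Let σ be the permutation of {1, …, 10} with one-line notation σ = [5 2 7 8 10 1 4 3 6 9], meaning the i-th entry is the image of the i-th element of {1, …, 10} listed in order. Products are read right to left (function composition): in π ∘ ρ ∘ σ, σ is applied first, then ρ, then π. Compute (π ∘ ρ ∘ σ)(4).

(π ∘ ρ ∘ σ)(4) = π(ρ(σ(4))). σ(4) = 8, then ρ(8) = 4, then π(4) = 1, so the result is 1.

1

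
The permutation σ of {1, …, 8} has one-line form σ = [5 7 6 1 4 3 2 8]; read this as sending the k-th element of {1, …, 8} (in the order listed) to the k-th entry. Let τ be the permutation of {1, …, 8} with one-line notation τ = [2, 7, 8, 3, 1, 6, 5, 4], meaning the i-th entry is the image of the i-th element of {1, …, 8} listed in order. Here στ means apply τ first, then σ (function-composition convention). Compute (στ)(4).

6

First apply τ: τ(4) = 3, then σ(3) = 6. Thus (στ)(4) = 6.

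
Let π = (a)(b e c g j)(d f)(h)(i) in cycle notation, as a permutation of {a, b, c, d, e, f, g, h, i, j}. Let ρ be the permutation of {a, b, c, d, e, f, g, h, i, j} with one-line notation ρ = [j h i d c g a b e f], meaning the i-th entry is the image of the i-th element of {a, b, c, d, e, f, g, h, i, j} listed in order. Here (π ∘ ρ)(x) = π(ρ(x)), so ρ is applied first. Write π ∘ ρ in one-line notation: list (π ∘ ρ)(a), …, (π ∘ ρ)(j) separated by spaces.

b h i f g j a e c d

Chase each element through ρ then π: a → j → b; b → h → h; c → i → i; d → d → f; e → c → g; f → g → j; g → a → a; h → b → e; i → e → c; j → f → d.
So π ∘ ρ in one-line form is b h i f g j a e c d.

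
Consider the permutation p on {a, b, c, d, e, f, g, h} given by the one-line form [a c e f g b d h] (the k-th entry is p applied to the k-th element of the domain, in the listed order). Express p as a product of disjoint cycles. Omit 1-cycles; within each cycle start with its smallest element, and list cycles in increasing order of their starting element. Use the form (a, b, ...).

From b: b → c → e → g → d → f → b, closing the cycle (b, c, e, g, d, f).
Continuing from each remaining unvisited element yields (b, c, e, g, d, f).

(b, c, e, g, d, f)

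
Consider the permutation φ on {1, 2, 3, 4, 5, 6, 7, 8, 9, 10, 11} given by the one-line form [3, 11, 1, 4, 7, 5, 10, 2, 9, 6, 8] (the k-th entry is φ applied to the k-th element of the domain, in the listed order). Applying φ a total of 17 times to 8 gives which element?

11

Tracing 8 → 2 → … returns to 8 after 3 steps, so 8 lies in a 3-cycle (2 11 8).
Powers repeat with period 3 on this cycle, and 17 mod 3 = 2, so φ^17(8) = φ^2(8).
Advancing 2 steps from 8: 8 → 2 → 11.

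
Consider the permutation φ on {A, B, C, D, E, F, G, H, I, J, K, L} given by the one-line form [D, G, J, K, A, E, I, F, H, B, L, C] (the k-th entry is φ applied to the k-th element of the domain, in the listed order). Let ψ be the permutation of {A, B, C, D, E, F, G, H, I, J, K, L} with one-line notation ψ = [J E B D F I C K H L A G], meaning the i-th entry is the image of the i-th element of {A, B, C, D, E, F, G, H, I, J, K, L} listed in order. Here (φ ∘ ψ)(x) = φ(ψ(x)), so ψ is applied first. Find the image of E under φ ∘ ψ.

E

(φ ∘ ψ)(E) = φ(ψ(E)). ψ(E) = F, then φ(F) = E. So (φ ∘ ψ)(E) = E.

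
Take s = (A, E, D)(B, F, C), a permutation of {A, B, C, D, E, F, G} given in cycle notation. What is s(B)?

In the cycle (B, F, C), B is followed by F, so s(B) = F.

F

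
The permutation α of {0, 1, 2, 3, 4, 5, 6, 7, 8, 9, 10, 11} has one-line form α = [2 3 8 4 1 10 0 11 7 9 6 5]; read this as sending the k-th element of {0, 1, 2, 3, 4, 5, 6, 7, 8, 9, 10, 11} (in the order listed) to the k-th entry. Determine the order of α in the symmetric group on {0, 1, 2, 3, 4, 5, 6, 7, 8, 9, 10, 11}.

Writing α as disjoint cycles, the cycle lengths are 8, 3, 1.
The order of α is the least common multiple of its cycle lengths: lcm(8, 3) = 24.

24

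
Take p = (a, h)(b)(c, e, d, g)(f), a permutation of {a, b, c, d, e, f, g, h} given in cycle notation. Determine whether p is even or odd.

even

The cycle lengths are 4, 2, 1, 1.
A cycle is odd iff its length is even; p has 2 even-length cycles, so sgn(p) = (−1)^2 and p is even.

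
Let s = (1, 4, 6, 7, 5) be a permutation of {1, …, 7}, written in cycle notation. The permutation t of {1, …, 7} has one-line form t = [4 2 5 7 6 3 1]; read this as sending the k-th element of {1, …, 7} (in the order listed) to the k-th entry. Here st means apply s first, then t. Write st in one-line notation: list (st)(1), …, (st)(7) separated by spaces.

7 2 5 3 4 1 6

Chase each element through s then t: 1 → 4 → 7; 2 → 2 → 2; 3 → 3 → 5; 4 → 6 → 3; 5 → 1 → 4; 6 → 7 → 1; 7 → 5 → 6.
So st in one-line form is 7 2 5 3 4 1 6.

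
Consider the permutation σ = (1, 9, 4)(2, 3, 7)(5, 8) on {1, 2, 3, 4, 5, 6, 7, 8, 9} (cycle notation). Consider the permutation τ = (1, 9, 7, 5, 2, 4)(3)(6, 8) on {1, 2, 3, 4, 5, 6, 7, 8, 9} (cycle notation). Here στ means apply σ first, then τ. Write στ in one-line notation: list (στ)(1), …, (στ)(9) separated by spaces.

7 3 5 9 6 8 4 2 1

For each element, apply σ then τ: 1 → 9 → 7; 2 → 3 → 3; 3 → 7 → 5; 4 → 1 → 9; 5 → 8 → 6; 6 → 6 → 8; 7 → 2 → 4; 8 → 5 → 2; 9 → 4 → 1.
Collecting the images, στ = [7 3 5 9 6 8 4 2 1].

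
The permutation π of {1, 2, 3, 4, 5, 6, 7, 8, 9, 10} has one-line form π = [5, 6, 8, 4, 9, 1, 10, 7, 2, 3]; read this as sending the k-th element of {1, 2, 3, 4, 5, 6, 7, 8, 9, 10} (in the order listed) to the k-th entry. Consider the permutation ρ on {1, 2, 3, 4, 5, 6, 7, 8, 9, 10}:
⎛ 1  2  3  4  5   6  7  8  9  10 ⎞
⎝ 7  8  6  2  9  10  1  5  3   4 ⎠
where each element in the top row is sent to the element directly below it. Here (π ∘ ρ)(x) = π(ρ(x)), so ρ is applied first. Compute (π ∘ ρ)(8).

ρ(8) = 5, then π(5) = 9; composing gives (π ∘ ρ)(8) = 9.

9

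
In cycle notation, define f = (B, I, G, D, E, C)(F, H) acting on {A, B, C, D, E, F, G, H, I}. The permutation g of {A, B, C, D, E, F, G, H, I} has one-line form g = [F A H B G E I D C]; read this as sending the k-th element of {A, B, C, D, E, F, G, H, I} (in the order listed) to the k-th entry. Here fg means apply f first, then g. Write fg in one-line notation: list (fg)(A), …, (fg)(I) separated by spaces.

Chase each element through f then g: A → A → F; B → I → C; C → B → A; D → E → G; E → C → H; F → H → D; G → D → B; H → F → E; I → G → I.
So fg in one-line form is F C A G H D B E I.

F C A G H D B E I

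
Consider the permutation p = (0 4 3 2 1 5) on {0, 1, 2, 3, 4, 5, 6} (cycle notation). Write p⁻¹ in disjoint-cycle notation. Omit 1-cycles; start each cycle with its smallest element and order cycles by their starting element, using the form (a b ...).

(0 5 1 2 3 4)

The inverse reverses each cycle.
Reversing each cycle of p and rotating so the smallest element leads gives (0 5 1 2 3 4).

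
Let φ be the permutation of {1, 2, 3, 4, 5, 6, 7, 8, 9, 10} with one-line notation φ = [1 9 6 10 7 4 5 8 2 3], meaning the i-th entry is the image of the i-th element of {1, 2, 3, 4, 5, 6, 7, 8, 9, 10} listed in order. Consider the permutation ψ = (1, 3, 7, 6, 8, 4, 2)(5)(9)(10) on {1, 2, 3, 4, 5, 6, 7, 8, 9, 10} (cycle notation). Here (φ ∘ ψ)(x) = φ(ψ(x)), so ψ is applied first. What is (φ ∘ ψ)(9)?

2

(φ ∘ ψ)(9) = φ(ψ(9)). ψ(9) = 9, then φ(9) = 2. So (φ ∘ ψ)(9) = 2.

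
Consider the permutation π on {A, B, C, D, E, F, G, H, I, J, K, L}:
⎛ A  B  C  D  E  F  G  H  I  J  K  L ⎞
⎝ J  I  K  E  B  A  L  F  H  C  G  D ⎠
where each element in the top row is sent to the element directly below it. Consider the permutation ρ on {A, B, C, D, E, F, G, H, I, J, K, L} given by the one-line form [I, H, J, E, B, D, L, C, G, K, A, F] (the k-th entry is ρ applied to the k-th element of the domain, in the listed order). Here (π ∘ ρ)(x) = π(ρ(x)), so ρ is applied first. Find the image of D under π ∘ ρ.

B

First apply ρ: ρ(D) = E, then π(E) = B. Thus (π ∘ ρ)(D) = B.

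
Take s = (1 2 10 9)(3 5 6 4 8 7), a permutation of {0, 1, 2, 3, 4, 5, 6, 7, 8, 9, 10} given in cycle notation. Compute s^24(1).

1 lies in the 4-cycle (1 2 10 9).
On a 4-cycle, s^4 is the identity, so s^24 = s^0 there (24 ≡ 0 mod 4).
So s^24(1) = 1.

1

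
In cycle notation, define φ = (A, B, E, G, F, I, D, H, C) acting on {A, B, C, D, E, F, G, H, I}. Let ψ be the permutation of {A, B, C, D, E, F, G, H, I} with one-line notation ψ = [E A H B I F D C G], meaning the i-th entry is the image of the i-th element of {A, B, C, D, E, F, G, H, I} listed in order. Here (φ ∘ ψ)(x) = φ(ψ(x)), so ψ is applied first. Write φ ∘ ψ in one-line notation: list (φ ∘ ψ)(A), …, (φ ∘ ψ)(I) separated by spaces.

For each element, apply ψ then φ: A → E → G; B → A → B; C → H → C; D → B → E; E → I → D; F → F → I; G → D → H; H → C → A; I → G → F.
So φ ∘ ψ in one-line form is G B C E D I H A F.

G B C E D I H A F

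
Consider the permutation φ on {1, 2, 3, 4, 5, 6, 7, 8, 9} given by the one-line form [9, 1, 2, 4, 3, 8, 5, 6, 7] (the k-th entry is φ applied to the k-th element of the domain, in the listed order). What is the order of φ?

6

The disjoint-cycle form of φ has cycle lengths 6, 2, 1.
The order of φ is the least common multiple of its cycle lengths: lcm(6, 2) = 6.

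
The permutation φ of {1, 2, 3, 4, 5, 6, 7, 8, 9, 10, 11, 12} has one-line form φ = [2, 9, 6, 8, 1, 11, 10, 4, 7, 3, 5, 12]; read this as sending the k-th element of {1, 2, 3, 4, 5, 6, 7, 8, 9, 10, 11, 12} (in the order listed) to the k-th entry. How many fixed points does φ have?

The fixed points (elements with φ(x) = x) are {12}, so there is 1.

1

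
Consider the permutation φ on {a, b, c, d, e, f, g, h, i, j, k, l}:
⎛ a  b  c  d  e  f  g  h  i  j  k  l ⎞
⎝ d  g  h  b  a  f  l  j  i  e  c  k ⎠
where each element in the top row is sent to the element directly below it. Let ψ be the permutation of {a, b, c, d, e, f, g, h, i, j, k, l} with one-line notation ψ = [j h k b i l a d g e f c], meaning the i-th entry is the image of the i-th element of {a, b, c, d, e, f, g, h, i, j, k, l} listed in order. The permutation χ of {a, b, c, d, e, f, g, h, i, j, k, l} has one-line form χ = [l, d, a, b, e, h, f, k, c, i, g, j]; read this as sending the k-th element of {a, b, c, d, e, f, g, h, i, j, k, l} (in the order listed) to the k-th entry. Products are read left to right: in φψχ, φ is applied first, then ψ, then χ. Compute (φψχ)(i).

f

Chase i: φ(i) = i; ψ(i) = g; χ(g) = f. Hence (φψχ)(i) = f.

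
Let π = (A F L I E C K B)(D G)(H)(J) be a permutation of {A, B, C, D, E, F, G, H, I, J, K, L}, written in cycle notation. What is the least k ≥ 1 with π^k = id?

8

The cycle type of π is (8, 2, 1, 1).
The order is lcm(8, 2) = 8.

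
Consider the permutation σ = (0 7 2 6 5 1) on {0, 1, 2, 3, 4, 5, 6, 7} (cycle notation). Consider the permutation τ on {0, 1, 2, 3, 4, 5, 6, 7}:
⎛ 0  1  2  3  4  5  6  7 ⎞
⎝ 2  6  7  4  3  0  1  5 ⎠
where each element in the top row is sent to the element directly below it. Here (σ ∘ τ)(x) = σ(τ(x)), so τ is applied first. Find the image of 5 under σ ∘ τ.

(σ ∘ τ)(5) = σ(τ(5)). τ(5) = 0, then σ(0) = 7. So (σ ∘ τ)(5) = 7.

7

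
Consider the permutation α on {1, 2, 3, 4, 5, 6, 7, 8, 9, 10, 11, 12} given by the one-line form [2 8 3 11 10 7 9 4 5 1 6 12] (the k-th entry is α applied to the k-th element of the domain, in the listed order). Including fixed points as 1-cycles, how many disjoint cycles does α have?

3

The cycle decomposition is (1 2 8 4 11 6 7 9 5 10)(3)(12), which has 3 cycles (counting 1-cycles).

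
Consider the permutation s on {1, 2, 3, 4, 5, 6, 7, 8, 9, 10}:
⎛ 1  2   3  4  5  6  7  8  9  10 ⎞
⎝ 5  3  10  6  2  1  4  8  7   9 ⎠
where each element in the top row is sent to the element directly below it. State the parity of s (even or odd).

even

In disjoint-cycle form the cycle lengths are 9, 1.
A cycle is odd iff its length is even; s has 0 even-length cycles, so sgn(s) = (−1)^0 and s is even.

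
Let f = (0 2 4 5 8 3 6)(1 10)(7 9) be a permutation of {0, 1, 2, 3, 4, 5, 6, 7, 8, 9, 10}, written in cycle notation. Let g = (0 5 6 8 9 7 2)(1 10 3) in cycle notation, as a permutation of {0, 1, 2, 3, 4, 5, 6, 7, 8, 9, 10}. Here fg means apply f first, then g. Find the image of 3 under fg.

8

f(3) = 6, then g(6) = 8; composing gives (fg)(3) = 8.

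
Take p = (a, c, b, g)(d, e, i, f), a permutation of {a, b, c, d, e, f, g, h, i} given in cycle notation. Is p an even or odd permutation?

even

The cycle lengths are 4, 4, 1.
A cycle is odd iff its length is even; p has 2 even-length cycles, so sgn(p) = (−1)^2 and p is even.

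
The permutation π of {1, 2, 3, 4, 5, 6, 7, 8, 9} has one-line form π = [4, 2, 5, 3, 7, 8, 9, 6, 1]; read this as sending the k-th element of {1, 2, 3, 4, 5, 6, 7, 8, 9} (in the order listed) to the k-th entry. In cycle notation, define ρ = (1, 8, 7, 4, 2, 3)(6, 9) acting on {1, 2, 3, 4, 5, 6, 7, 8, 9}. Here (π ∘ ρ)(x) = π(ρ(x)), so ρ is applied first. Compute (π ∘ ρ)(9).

8

ρ(9) = 6, then π(6) = 8; composing gives (π ∘ ρ)(9) = 8.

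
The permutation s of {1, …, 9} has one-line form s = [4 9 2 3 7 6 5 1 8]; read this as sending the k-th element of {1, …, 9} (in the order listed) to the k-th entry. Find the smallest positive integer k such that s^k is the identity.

6

Decomposing into disjoint cycles gives cycle lengths 6, 2, 1.
The order is lcm(6, 2) = 6.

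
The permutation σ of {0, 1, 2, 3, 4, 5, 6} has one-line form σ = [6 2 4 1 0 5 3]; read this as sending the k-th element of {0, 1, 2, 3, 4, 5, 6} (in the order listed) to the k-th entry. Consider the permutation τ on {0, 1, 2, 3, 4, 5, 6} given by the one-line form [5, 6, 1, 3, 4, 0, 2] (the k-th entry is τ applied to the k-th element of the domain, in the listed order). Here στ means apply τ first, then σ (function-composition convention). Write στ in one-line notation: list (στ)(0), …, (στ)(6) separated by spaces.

(στ)(x) = σ(τ(x)). Computing each image: σ(τ(0)) = σ(5) = 5, σ(τ(1)) = σ(6) = 3, σ(τ(2)) = σ(1) = 2, σ(τ(3)) = σ(3) = 1, σ(τ(4)) = σ(4) = 0, σ(τ(5)) = σ(0) = 6, σ(τ(6)) = σ(2) = 4.
Hence στ = [5 3 2 1 0 6 4].

5 3 2 1 0 6 4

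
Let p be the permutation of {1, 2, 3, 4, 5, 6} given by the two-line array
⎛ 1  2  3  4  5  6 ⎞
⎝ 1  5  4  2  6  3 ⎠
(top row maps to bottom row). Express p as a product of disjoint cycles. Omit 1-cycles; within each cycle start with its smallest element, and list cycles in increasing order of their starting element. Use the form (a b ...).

(2 5 6 3 4)

Iterating p from 2 gives 2 → 5 → 6 → 3 → 4 → 2; that is the 5-cycle (2 5 6 3 4).
Continuing from each remaining unvisited element yields (2 5 6 3 4).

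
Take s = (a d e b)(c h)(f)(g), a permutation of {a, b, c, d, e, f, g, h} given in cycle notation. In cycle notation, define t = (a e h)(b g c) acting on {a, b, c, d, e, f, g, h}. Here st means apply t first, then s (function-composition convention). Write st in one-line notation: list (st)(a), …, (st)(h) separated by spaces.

b g a e c f h d

(st)(x) = s(t(x)). Computing each image: s(t(a)) = s(e) = b, s(t(b)) = s(g) = g, s(t(c)) = s(b) = a, s(t(d)) = s(d) = e, s(t(e)) = s(h) = c, s(t(f)) = s(f) = f, s(t(g)) = s(c) = h, s(t(h)) = s(a) = d.
Hence st = [b g a e c f h d].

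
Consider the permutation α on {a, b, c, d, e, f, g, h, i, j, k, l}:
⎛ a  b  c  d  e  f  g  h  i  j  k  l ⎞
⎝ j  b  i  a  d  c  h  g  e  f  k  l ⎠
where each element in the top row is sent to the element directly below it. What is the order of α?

The disjoint-cycle form of α has cycle lengths 7, 2, 1, 1, 1.
The order is lcm(7, 2) = 14.

14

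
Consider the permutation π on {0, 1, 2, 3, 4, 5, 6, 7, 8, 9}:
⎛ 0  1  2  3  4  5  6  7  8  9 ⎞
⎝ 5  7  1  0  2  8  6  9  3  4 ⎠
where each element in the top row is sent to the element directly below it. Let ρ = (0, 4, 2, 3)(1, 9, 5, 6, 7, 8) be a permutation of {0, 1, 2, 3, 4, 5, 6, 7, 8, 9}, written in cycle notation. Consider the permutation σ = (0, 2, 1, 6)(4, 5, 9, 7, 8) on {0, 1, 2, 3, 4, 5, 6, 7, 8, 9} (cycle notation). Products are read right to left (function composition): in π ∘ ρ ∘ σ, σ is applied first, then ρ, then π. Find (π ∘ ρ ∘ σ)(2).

4

Chase 2: σ(2) = 1; ρ(1) = 9; π(9) = 4. Hence (π ∘ ρ ∘ σ)(2) = 4.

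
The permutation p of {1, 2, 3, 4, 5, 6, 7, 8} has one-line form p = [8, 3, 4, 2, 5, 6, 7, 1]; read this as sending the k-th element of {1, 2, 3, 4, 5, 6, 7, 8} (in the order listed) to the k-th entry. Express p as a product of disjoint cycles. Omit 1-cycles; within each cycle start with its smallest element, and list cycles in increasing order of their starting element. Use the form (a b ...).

(1 8)(2 3 4)

Start at 1 and follow images: 1 → 8 → 1, giving the cycle (1 8).
Repeating from the next unused element and collecting all non-trivial cycles gives (1 8)(2 3 4).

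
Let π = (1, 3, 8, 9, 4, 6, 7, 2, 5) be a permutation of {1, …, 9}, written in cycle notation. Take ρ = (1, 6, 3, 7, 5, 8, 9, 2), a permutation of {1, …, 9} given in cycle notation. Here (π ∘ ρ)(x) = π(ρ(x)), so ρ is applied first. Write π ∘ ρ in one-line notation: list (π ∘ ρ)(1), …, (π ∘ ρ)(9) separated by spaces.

7 3 2 6 9 8 1 4 5

For each element, apply ρ then π: 1 → 6 → 7; 2 → 1 → 3; 3 → 7 → 2; 4 → 4 → 6; 5 → 8 → 9; 6 → 3 → 8; 7 → 5 → 1; 8 → 9 → 4; 9 → 2 → 5.
So π ∘ ρ in one-line form is 7 3 2 6 9 8 1 4 5.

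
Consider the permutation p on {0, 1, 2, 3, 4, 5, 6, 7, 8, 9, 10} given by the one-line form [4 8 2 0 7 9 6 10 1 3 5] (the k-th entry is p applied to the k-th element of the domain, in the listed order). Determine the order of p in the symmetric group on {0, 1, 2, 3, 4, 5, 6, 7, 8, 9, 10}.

The disjoint-cycle form of p has cycle lengths 7, 2, 1, 1.
Since disjoint cycles commute, ord(p) = lcm(7, 2) = 14.

14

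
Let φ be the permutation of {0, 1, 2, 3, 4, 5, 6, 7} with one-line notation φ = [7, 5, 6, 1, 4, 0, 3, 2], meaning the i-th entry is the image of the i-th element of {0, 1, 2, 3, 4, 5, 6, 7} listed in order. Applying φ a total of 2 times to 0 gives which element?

2

Tracing 0 → 7 → … returns to 0 after 7 steps, so 0 lies in a 7-cycle (0 7 2 6 3 1 5).
Stepping 2 places around the cycle: 0 → 7 → 2.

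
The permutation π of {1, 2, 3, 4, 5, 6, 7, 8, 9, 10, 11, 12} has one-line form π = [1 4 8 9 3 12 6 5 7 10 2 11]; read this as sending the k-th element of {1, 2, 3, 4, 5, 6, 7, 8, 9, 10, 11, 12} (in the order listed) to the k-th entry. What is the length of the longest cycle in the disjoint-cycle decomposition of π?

7

Decomposing into disjoint cycles gives (2 4 9 7 6 12 11)(3 8 5); the longest has length 7.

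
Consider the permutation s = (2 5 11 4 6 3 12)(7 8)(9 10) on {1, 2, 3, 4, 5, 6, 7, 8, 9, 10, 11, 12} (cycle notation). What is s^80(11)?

3

11 lies in the 7-cycle (2 5 11 4 6 3 12).
Since the cycle has length 7, s^80 acts on it the same as s^3 (80 mod 7 = 3).
Advancing 3 steps from 11: 11 → 4 → 6 → 3.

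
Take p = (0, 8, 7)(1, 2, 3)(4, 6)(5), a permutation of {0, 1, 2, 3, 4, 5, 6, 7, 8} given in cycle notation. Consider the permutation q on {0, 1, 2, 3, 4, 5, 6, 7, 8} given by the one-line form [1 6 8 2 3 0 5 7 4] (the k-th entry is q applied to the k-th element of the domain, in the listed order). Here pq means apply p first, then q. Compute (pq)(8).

(pq)(8) = q(p(8)). p(8) = 7, then q(7) = 7. So (pq)(8) = 7.

7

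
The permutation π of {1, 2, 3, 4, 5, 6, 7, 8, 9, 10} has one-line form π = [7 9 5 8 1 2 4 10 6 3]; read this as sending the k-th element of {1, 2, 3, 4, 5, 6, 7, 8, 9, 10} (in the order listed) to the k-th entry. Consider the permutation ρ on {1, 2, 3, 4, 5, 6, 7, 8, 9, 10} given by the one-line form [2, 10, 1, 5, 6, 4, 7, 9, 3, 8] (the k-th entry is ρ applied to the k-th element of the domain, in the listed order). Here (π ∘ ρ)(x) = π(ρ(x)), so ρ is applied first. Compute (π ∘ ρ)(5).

2

(π ∘ ρ)(5) = π(ρ(5)). ρ(5) = 6, then π(6) = 2. So (π ∘ ρ)(5) = 2.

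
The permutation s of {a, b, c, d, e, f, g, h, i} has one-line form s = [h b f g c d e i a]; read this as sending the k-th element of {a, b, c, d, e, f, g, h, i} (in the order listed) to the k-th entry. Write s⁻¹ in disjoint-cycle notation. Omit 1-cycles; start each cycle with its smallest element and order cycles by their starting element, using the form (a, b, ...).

The cycle decomposition of s is (a, h, i)(c, f, d, g, e).
The inverse reverses every cycle; in canonical form, s⁻¹ = (a, i, h)(c, e, g, d, f).

(a, i, h)(c, e, g, d, f)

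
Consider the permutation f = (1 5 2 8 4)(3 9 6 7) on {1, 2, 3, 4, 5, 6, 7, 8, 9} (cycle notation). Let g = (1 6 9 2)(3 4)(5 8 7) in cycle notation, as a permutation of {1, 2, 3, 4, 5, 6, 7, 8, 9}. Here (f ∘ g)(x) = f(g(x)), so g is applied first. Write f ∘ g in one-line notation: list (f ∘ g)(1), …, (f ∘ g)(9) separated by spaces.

For each element, apply g then f: 1 → 6 → 7; 2 → 1 → 5; 3 → 4 → 1; 4 → 3 → 9; 5 → 8 → 4; 6 → 9 → 6; 7 → 5 → 2; 8 → 7 → 3; 9 → 2 → 8.
Collecting the images, f ∘ g = [7 5 1 9 4 6 2 3 8].

7 5 1 9 4 6 2 3 8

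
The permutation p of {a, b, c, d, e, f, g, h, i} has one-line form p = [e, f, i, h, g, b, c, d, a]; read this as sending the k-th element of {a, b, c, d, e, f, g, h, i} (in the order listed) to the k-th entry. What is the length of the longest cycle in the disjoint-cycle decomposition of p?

5

Decomposing into disjoint cycles gives (a, e, g, c, i)(b, f)(d, h); the longest has length 5.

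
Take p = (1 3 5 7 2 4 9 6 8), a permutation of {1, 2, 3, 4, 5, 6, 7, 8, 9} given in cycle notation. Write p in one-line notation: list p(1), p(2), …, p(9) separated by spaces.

3 4 5 9 7 8 2 1 6

Each element maps to the next entry in its cycle (wrapping to the front): 1↦3, 2↦4, 3↦5, 4↦9, 5↦7, 6↦8, 7↦2, 8↦1, 9↦6.
Listing these in domain order gives 3 4 5 9 7 8 2 1 6.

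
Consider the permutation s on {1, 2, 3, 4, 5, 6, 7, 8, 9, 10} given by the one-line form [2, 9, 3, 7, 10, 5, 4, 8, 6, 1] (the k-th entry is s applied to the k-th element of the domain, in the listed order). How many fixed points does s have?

The fixed points (elements with s(x) = x) are {3, 8}, so there are 2.

2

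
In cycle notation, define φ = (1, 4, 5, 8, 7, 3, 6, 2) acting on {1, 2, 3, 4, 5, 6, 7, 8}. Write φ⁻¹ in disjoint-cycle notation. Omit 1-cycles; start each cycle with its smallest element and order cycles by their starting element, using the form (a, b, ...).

The inverse reverses each cycle.
Reversing each cycle of φ and rotating so the smallest element leads gives (1, 2, 6, 3, 7, 8, 5, 4).

(1, 2, 6, 3, 7, 8, 5, 4)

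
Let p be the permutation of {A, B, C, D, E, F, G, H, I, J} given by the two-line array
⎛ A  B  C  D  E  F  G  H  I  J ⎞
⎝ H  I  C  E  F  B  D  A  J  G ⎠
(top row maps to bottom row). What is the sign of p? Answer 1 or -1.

-1

In disjoint-cycle form the cycle lengths are 7, 2, 1.
A cycle of length ℓ contributes ℓ−1 transpositions, so p is a product of 6 + 1 = 7 transpositions — odd.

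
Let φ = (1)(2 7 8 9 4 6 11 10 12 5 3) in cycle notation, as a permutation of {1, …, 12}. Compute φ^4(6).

5

6 lies in the 11-cycle (2 7 8 9 4 6 11 10 12 5 3).
Advancing 4 steps from 6: 6 → 11 → 10 → 12 → 5.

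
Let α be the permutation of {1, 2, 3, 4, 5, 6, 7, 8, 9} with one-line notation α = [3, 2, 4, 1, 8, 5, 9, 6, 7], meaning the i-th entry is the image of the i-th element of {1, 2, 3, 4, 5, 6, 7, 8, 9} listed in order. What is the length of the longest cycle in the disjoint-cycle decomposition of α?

3

Decomposing into disjoint cycles gives (1, 3, 4)(5, 8, 6)(7, 9); the longest has length 3.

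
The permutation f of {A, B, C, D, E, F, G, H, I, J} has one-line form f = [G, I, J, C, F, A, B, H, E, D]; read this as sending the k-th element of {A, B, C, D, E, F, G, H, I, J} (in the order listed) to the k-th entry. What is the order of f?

The disjoint-cycle form of f has cycle lengths 6, 3, 1.
The order of f is the least common multiple of its cycle lengths: lcm(6, 3) = 6.

6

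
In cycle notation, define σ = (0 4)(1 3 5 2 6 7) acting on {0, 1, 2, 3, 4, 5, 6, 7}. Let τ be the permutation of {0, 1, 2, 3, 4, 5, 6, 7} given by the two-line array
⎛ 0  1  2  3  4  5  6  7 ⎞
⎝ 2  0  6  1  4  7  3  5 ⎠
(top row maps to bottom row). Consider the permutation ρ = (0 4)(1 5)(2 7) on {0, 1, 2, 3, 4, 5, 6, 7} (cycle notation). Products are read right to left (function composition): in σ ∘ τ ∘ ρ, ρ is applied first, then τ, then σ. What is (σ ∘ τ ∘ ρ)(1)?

Apply the permutations in order: ρ(1) = 5, then τ(5) = 7, then σ(7) = 1. So (σ ∘ τ ∘ ρ)(1) = 1.

1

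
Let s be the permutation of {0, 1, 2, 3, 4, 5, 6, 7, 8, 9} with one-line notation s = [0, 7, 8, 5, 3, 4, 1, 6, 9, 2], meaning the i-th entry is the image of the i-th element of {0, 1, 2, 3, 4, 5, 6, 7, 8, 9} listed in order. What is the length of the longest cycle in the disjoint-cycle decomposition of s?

3

Decomposing into disjoint cycles gives (1, 7, 6)(2, 8, 9)(3, 5, 4); the longest has length 3.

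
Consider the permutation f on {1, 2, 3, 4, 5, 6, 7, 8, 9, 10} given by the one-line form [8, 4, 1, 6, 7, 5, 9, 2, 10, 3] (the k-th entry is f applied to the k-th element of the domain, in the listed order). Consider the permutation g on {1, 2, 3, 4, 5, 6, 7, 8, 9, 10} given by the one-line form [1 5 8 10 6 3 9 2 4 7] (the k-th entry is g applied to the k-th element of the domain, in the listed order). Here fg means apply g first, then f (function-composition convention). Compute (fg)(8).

4

g(8) = 2, then f(2) = 4; composing gives (fg)(8) = 4.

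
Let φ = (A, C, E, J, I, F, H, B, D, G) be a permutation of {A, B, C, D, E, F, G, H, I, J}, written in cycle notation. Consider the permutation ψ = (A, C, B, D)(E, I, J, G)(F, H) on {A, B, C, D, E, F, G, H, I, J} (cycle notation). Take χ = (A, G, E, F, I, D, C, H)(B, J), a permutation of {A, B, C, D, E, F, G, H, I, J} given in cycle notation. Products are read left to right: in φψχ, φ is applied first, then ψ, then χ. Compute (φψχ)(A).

J

(φψχ)(A) = χ(ψ(φ(A))). φ(A) = C, then ψ(C) = B, then χ(B) = J, so the result is J.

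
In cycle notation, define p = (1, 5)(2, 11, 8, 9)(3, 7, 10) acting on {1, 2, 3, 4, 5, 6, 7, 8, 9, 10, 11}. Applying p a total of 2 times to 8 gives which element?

2

8 lies in the 4-cycle (2, 11, 8, 9).
Advancing 2 steps from 8: 8 → 9 → 2.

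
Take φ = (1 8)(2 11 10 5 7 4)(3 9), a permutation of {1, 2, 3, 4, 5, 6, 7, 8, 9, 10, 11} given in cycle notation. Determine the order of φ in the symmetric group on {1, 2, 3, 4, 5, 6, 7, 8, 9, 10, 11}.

6

The cycle type of φ is (6, 2, 2, 1).
Since disjoint cycles commute, ord(φ) = lcm(6, 2, 2) = 6.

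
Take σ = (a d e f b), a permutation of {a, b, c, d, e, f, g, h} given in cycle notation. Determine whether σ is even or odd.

The cycle lengths are 5, 1, 1, 1.
A cycle of length ℓ contributes ℓ−1 transpositions, so σ is a product of 4 transpositions — even.

even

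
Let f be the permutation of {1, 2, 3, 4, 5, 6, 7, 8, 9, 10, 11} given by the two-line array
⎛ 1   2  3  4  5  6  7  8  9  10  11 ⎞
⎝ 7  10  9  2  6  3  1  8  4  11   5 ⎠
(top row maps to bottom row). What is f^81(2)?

10

Tracing 2 → 10 → … returns to 2 after 8 steps, so 2 lies in an 8-cycle (2, 10, 11, 5, 6, 3, 9, 4).
On an 8-cycle, f^8 is the identity, so f^81 = f^1 there (81 ≡ 1 mod 8).
Stepping 1 place around the cycle: 2 → 10.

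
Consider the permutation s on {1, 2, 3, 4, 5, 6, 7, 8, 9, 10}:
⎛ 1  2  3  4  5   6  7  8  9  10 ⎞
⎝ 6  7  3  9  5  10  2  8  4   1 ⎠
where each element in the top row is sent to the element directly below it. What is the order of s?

6

The disjoint-cycle form of s has cycle lengths 3, 2, 2, 1, 1, 1.
The order of s is the least common multiple of its cycle lengths: lcm(3, 2, 2) = 6.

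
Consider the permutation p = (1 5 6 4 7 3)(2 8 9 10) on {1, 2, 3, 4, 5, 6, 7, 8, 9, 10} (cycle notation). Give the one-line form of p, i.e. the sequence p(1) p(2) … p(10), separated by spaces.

5 8 1 7 6 4 3 9 10 2

Image by image: 1↦5, 2↦8, 3↦1, 4↦7, 5↦6, 6↦4, 7↦3, 8↦9, 9↦10, 10↦2.
Listing these in domain order gives 5 8 1 7 6 4 3 9 10 2.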